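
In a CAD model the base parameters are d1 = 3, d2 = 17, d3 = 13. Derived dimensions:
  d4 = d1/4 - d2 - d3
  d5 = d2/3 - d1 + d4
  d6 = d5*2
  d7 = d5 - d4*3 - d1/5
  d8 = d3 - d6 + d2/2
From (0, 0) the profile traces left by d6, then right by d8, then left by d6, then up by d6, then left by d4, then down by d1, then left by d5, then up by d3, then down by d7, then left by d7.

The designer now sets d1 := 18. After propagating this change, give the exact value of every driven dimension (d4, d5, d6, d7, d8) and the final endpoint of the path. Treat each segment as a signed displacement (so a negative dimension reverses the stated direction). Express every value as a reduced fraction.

Apply edit: d1 := 18
  d4 = d1/4 - d2 - d3 = -51/2
  d5 = d2/3 - d1 + d4 = -227/6
  d6 = d5*2 = -227/3
  d7 = d5 - d4*3 - d1/5 = 526/15
  d8 = d3 - d6 + d2/2 = 583/6
Walk from origin (0, 0):
  seg 1: left by d6 = -227/3 → (227/3, 0)
  seg 2: right by d8 = 583/6 → (1037/6, 0)
  seg 3: left by d6 = -227/3 → (497/2, 0)
  seg 4: up by d6 = -227/3 → (497/2, -227/3)
  seg 5: left by d4 = -51/2 → (274, -227/3)
  seg 6: down by d1 = 18 → (274, -281/3)
  seg 7: left by d5 = -227/6 → (1871/6, -281/3)
  seg 8: up by d3 = 13 → (1871/6, -242/3)
  seg 9: down by d7 = 526/15 → (1871/6, -1736/15)
  seg 10: left by d7 = 526/15 → (8303/30, -1736/15)

d4 = -51/2
d5 = -227/6
d6 = -227/3
d7 = 526/15
d8 = 583/6
endpoint = (8303/30, -1736/15)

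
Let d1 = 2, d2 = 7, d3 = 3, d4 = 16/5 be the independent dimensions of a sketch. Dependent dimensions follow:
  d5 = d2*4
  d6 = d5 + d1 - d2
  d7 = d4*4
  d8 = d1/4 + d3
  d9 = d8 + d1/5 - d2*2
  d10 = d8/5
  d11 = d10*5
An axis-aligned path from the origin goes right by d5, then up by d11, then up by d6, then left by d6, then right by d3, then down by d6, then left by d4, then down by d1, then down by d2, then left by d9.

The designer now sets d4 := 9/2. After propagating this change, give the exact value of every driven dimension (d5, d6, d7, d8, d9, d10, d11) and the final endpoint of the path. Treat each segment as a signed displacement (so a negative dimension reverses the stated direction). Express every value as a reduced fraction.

d5 = 28
d6 = 23
d7 = 18
d8 = 7/2
d9 = -101/10
d10 = 7/10
d11 = 7/2
endpoint = (68/5, -11/2)

Apply edit: d4 := 9/2
  d5 = d2*4 = 28
  d6 = d5 + d1 - d2 = 23
  d7 = d4*4 = 18
  d8 = d1/4 + d3 = 7/2
  d9 = d8 + d1/5 - d2*2 = -101/10
  d10 = d8/5 = 7/10
  d11 = d10*5 = 7/2
Walk from origin (0, 0):
  seg 1: right by d5 = 28 → (28, 0)
  seg 2: up by d11 = 7/2 → (28, 7/2)
  seg 3: up by d6 = 23 → (28, 53/2)
  seg 4: left by d6 = 23 → (5, 53/2)
  seg 5: right by d3 = 3 → (8, 53/2)
  seg 6: down by d6 = 23 → (8, 7/2)
  seg 7: left by d4 = 9/2 → (7/2, 7/2)
  seg 8: down by d1 = 2 → (7/2, 3/2)
  seg 9: down by d2 = 7 → (7/2, -11/2)
  seg 10: left by d9 = -101/10 → (68/5, -11/2)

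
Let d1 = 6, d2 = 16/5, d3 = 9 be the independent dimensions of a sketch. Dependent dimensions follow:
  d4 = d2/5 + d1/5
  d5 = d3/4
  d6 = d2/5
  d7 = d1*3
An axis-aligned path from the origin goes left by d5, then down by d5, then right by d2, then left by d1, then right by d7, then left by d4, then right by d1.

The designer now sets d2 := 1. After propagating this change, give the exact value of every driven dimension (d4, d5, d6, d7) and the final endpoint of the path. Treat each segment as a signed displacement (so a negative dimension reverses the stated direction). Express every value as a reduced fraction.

Apply edit: d2 := 1
  d4 = d2/5 + d1/5 = 7/5
  d5 = d3/4 = 9/4
  d6 = d2/5 = 1/5
  d7 = d1*3 = 18
Walk from origin (0, 0):
  seg 1: left by d5 = 9/4 → (-9/4, 0)
  seg 2: down by d5 = 9/4 → (-9/4, -9/4)
  seg 3: right by d2 = 1 → (-5/4, -9/4)
  seg 4: left by d1 = 6 → (-29/4, -9/4)
  seg 5: right by d7 = 18 → (43/4, -9/4)
  seg 6: left by d4 = 7/5 → (187/20, -9/4)
  seg 7: right by d1 = 6 → (307/20, -9/4)

d4 = 7/5
d5 = 9/4
d6 = 1/5
d7 = 18
endpoint = (307/20, -9/4)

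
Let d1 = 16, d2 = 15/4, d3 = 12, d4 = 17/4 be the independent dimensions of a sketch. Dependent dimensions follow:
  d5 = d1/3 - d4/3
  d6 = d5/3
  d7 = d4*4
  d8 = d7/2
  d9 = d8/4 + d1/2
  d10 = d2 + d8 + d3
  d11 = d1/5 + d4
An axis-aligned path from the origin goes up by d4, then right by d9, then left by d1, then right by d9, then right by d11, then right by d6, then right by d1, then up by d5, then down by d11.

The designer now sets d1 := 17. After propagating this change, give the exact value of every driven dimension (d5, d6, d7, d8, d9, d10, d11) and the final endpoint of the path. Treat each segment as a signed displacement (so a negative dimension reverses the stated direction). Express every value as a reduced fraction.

Apply edit: d1 := 17
  d5 = d1/3 - d4/3 = 17/4
  d6 = d5/3 = 17/12
  d7 = d4*4 = 17
  d8 = d7/2 = 17/2
  d9 = d8/4 + d1/2 = 85/8
  d10 = d2 + d8 + d3 = 97/4
  d11 = d1/5 + d4 = 153/20
Walk from origin (0, 0):
  seg 1: up by d4 = 17/4 → (0, 17/4)
  seg 2: right by d9 = 85/8 → (85/8, 17/4)
  seg 3: left by d1 = 17 → (-51/8, 17/4)
  seg 4: right by d9 = 85/8 → (17/4, 17/4)
  seg 5: right by d11 = 153/20 → (119/10, 17/4)
  seg 6: right by d6 = 17/12 → (799/60, 17/4)
  seg 7: right by d1 = 17 → (1819/60, 17/4)
  seg 8: up by d5 = 17/4 → (1819/60, 17/2)
  seg 9: down by d11 = 153/20 → (1819/60, 17/20)

d5 = 17/4
d6 = 17/12
d7 = 17
d8 = 17/2
d9 = 85/8
d10 = 97/4
d11 = 153/20
endpoint = (1819/60, 17/20)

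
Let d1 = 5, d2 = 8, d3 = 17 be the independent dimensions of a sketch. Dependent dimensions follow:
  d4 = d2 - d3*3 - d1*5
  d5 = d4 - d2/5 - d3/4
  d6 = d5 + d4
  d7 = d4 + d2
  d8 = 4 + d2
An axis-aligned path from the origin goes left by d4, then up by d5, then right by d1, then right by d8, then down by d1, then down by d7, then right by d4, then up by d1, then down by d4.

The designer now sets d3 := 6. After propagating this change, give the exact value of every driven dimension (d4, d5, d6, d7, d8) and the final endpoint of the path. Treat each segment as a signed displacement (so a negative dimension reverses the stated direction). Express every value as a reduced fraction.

Apply edit: d3 := 6
  d4 = d2 - d3*3 - d1*5 = -35
  d5 = d4 - d2/5 - d3/4 = -381/10
  d6 = d5 + d4 = -731/10
  d7 = d4 + d2 = -27
  d8 = 4 + d2 = 12
Walk from origin (0, 0):
  seg 1: left by d4 = -35 → (35, 0)
  seg 2: up by d5 = -381/10 → (35, -381/10)
  seg 3: right by d1 = 5 → (40, -381/10)
  seg 4: right by d8 = 12 → (52, -381/10)
  seg 5: down by d1 = 5 → (52, -431/10)
  seg 6: down by d7 = -27 → (52, -161/10)
  seg 7: right by d4 = -35 → (17, -161/10)
  seg 8: up by d1 = 5 → (17, -111/10)
  seg 9: down by d4 = -35 → (17, 239/10)

d4 = -35
d5 = -381/10
d6 = -731/10
d7 = -27
d8 = 12
endpoint = (17, 239/10)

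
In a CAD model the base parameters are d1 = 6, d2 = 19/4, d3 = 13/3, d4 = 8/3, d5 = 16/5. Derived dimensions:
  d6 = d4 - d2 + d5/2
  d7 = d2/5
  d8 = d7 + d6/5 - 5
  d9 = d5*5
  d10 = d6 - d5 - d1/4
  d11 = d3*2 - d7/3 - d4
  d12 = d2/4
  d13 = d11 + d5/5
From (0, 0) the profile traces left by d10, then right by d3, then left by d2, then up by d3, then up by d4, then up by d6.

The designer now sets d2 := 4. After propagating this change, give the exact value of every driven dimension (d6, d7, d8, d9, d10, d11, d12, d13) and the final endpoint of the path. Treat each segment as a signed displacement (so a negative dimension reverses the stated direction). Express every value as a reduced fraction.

Apply edit: d2 := 4
  d6 = d4 - d2 + d5/2 = 4/15
  d7 = d2/5 = 4/5
  d8 = d7 + d6/5 - 5 = -311/75
  d9 = d5*5 = 16
  d10 = d6 - d5 - d1/4 = -133/30
  d11 = d3*2 - d7/3 - d4 = 86/15
  d12 = d2/4 = 1
  d13 = d11 + d5/5 = 478/75
Walk from origin (0, 0):
  seg 1: left by d10 = -133/30 → (133/30, 0)
  seg 2: right by d3 = 13/3 → (263/30, 0)
  seg 3: left by d2 = 4 → (143/30, 0)
  seg 4: up by d3 = 13/3 → (143/30, 13/3)
  seg 5: up by d4 = 8/3 → (143/30, 7)
  seg 6: up by d6 = 4/15 → (143/30, 109/15)

d6 = 4/15
d7 = 4/5
d8 = -311/75
d9 = 16
d10 = -133/30
d11 = 86/15
d12 = 1
d13 = 478/75
endpoint = (143/30, 109/15)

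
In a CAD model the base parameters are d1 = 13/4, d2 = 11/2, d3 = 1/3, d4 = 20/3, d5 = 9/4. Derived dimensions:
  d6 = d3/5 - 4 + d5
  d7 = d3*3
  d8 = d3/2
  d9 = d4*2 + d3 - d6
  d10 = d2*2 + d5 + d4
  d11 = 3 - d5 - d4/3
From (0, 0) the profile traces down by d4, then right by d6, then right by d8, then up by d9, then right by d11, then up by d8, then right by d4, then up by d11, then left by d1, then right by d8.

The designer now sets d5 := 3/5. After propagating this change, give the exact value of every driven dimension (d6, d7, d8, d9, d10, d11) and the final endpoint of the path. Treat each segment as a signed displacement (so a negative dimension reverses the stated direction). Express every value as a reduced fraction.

Apply edit: d5 := 3/5
  d6 = d3/5 - 4 + d5 = -10/3
  d7 = d3*3 = 1
  d8 = d3/2 = 1/6
  d9 = d4*2 + d3 - d6 = 17
  d10 = d2*2 + d5 + d4 = 274/15
  d11 = 3 - d5 - d4/3 = 8/45
Walk from origin (0, 0):
  seg 1: down by d4 = 20/3 → (0, -20/3)
  seg 2: right by d6 = -10/3 → (-10/3, -20/3)
  seg 3: right by d8 = 1/6 → (-19/6, -20/3)
  seg 4: up by d9 = 17 → (-19/6, 31/3)
  seg 5: right by d11 = 8/45 → (-269/90, 31/3)
  seg 6: up by d8 = 1/6 → (-269/90, 21/2)
  seg 7: right by d4 = 20/3 → (331/90, 21/2)
  seg 8: up by d11 = 8/45 → (331/90, 961/90)
  seg 9: left by d1 = 13/4 → (77/180, 961/90)
  seg 10: right by d8 = 1/6 → (107/180, 961/90)

d6 = -10/3
d7 = 1
d8 = 1/6
d9 = 17
d10 = 274/15
d11 = 8/45
endpoint = (107/180, 961/90)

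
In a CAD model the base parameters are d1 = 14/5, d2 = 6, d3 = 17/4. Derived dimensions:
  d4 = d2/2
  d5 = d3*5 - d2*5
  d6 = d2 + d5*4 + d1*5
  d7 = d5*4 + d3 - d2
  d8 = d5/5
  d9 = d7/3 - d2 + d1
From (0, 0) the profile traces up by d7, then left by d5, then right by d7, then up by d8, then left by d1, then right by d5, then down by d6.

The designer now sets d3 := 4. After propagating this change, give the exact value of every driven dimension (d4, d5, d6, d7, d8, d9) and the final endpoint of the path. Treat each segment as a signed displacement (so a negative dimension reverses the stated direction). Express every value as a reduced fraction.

d4 = 3
d5 = -10
d6 = -20
d7 = -42
d8 = -2
d9 = -86/5
endpoint = (-224/5, -24)

Apply edit: d3 := 4
  d4 = d2/2 = 3
  d5 = d3*5 - d2*5 = -10
  d6 = d2 + d5*4 + d1*5 = -20
  d7 = d5*4 + d3 - d2 = -42
  d8 = d5/5 = -2
  d9 = d7/3 - d2 + d1 = -86/5
Walk from origin (0, 0):
  seg 1: up by d7 = -42 → (0, -42)
  seg 2: left by d5 = -10 → (10, -42)
  seg 3: right by d7 = -42 → (-32, -42)
  seg 4: up by d8 = -2 → (-32, -44)
  seg 5: left by d1 = 14/5 → (-174/5, -44)
  seg 6: right by d5 = -10 → (-224/5, -44)
  seg 7: down by d6 = -20 → (-224/5, -24)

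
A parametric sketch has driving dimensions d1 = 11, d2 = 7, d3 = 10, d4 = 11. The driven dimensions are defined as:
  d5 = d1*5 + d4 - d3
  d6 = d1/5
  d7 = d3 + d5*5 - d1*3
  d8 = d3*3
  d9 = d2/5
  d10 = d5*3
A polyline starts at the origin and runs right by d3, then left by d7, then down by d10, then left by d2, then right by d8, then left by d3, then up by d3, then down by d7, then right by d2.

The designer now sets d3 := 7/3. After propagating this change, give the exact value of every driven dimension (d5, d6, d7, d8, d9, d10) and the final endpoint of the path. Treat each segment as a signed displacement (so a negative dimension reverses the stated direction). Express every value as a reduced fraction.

Apply edit: d3 := 7/3
  d5 = d1*5 + d4 - d3 = 191/3
  d6 = d1/5 = 11/5
  d7 = d3 + d5*5 - d1*3 = 863/3
  d8 = d3*3 = 7
  d9 = d2/5 = 7/5
  d10 = d5*3 = 191
Walk from origin (0, 0):
  seg 1: right by d3 = 7/3 → (7/3, 0)
  seg 2: left by d7 = 863/3 → (-856/3, 0)
  seg 3: down by d10 = 191 → (-856/3, -191)
  seg 4: left by d2 = 7 → (-877/3, -191)
  seg 5: right by d8 = 7 → (-856/3, -191)
  seg 6: left by d3 = 7/3 → (-863/3, -191)
  seg 7: up by d3 = 7/3 → (-863/3, -566/3)
  seg 8: down by d7 = 863/3 → (-863/3, -1429/3)
  seg 9: right by d2 = 7 → (-842/3, -1429/3)

d5 = 191/3
d6 = 11/5
d7 = 863/3
d8 = 7
d9 = 7/5
d10 = 191
endpoint = (-842/3, -1429/3)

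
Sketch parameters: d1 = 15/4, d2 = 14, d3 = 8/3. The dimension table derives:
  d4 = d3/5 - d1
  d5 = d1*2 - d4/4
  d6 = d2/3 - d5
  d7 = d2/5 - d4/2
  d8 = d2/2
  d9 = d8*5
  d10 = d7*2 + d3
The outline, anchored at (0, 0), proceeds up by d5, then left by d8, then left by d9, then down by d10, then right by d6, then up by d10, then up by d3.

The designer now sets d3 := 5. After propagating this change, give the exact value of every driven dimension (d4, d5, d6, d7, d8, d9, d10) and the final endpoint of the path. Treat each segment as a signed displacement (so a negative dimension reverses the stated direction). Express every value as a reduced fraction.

d4 = -11/4
d5 = 131/16
d6 = -169/48
d7 = 167/40
d8 = 7
d9 = 35
d10 = 267/20
endpoint = (-2185/48, 211/16)

Apply edit: d3 := 5
  d4 = d3/5 - d1 = -11/4
  d5 = d1*2 - d4/4 = 131/16
  d6 = d2/3 - d5 = -169/48
  d7 = d2/5 - d4/2 = 167/40
  d8 = d2/2 = 7
  d9 = d8*5 = 35
  d10 = d7*2 + d3 = 267/20
Walk from origin (0, 0):
  seg 1: up by d5 = 131/16 → (0, 131/16)
  seg 2: left by d8 = 7 → (-7, 131/16)
  seg 3: left by d9 = 35 → (-42, 131/16)
  seg 4: down by d10 = 267/20 → (-42, -413/80)
  seg 5: right by d6 = -169/48 → (-2185/48, -413/80)
  seg 6: up by d10 = 267/20 → (-2185/48, 131/16)
  seg 7: up by d3 = 5 → (-2185/48, 211/16)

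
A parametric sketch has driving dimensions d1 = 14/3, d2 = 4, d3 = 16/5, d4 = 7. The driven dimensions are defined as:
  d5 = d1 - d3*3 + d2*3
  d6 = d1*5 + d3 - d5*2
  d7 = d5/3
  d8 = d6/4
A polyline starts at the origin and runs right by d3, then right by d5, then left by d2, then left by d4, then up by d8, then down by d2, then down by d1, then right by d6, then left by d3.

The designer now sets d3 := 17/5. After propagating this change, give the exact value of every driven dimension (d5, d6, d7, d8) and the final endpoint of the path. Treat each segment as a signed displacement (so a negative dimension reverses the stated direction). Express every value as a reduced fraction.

d5 = 97/15
d6 = 69/5
d7 = 97/45
d8 = 69/20
endpoint = (139/15, -313/60)

Apply edit: d3 := 17/5
  d5 = d1 - d3*3 + d2*3 = 97/15
  d6 = d1*5 + d3 - d5*2 = 69/5
  d7 = d5/3 = 97/45
  d8 = d6/4 = 69/20
Walk from origin (0, 0):
  seg 1: right by d3 = 17/5 → (17/5, 0)
  seg 2: right by d5 = 97/15 → (148/15, 0)
  seg 3: left by d2 = 4 → (88/15, 0)
  seg 4: left by d4 = 7 → (-17/15, 0)
  seg 5: up by d8 = 69/20 → (-17/15, 69/20)
  seg 6: down by d2 = 4 → (-17/15, -11/20)
  seg 7: down by d1 = 14/3 → (-17/15, -313/60)
  seg 8: right by d6 = 69/5 → (38/3, -313/60)
  seg 9: left by d3 = 17/5 → (139/15, -313/60)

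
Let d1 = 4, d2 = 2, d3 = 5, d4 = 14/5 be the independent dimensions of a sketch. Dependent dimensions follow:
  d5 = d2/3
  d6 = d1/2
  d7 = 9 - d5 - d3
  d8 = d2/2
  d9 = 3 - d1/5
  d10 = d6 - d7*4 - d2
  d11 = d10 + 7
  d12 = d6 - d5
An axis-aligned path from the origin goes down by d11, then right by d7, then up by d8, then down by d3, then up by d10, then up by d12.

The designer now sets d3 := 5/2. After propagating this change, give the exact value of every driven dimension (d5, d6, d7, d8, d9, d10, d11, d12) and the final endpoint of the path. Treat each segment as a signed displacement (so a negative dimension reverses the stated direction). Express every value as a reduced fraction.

Apply edit: d3 := 5/2
  d5 = d2/3 = 2/3
  d6 = d1/2 = 2
  d7 = 9 - d5 - d3 = 35/6
  d8 = d2/2 = 1
  d9 = 3 - d1/5 = 11/5
  d10 = d6 - d7*4 - d2 = -70/3
  d11 = d10 + 7 = -49/3
  d12 = d6 - d5 = 4/3
Walk from origin (0, 0):
  seg 1: down by d11 = -49/3 → (0, 49/3)
  seg 2: right by d7 = 35/6 → (35/6, 49/3)
  seg 3: up by d8 = 1 → (35/6, 52/3)
  seg 4: down by d3 = 5/2 → (35/6, 89/6)
  seg 5: up by d10 = -70/3 → (35/6, -17/2)
  seg 6: up by d12 = 4/3 → (35/6, -43/6)

d5 = 2/3
d6 = 2
d7 = 35/6
d8 = 1
d9 = 11/5
d10 = -70/3
d11 = -49/3
d12 = 4/3
endpoint = (35/6, -43/6)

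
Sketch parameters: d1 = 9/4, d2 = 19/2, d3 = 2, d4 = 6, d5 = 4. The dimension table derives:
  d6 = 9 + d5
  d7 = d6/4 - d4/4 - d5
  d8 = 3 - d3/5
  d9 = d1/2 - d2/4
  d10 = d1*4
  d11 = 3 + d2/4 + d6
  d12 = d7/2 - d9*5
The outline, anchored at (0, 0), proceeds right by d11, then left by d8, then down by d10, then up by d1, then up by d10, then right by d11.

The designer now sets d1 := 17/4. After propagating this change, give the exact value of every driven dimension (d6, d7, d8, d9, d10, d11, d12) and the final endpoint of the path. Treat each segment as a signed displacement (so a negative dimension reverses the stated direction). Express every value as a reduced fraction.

Apply edit: d1 := 17/4
  d6 = 9 + d5 = 13
  d7 = d6/4 - d4/4 - d5 = -9/4
  d8 = 3 - d3/5 = 13/5
  d9 = d1/2 - d2/4 = -1/4
  d10 = d1*4 = 17
  d11 = 3 + d2/4 + d6 = 147/8
  d12 = d7/2 - d9*5 = 1/8
Walk from origin (0, 0):
  seg 1: right by d11 = 147/8 → (147/8, 0)
  seg 2: left by d8 = 13/5 → (631/40, 0)
  seg 3: down by d10 = 17 → (631/40, -17)
  seg 4: up by d1 = 17/4 → (631/40, -51/4)
  seg 5: up by d10 = 17 → (631/40, 17/4)
  seg 6: right by d11 = 147/8 → (683/20, 17/4)

d6 = 13
d7 = -9/4
d8 = 13/5
d9 = -1/4
d10 = 17
d11 = 147/8
d12 = 1/8
endpoint = (683/20, 17/4)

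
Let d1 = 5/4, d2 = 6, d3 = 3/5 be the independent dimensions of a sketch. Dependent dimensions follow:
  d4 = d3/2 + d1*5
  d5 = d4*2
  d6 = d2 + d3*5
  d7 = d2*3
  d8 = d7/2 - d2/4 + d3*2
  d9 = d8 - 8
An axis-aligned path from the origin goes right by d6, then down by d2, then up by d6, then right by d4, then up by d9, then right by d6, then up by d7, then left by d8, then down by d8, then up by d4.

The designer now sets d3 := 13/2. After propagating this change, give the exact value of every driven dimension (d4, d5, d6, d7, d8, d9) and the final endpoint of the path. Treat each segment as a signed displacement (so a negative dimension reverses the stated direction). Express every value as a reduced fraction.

d4 = 19/2
d5 = 19
d6 = 77/2
d7 = 18
d8 = 41/2
d9 = 25/2
endpoint = (66, 52)

Apply edit: d3 := 13/2
  d4 = d3/2 + d1*5 = 19/2
  d5 = d4*2 = 19
  d6 = d2 + d3*5 = 77/2
  d7 = d2*3 = 18
  d8 = d7/2 - d2/4 + d3*2 = 41/2
  d9 = d8 - 8 = 25/2
Walk from origin (0, 0):
  seg 1: right by d6 = 77/2 → (77/2, 0)
  seg 2: down by d2 = 6 → (77/2, -6)
  seg 3: up by d6 = 77/2 → (77/2, 65/2)
  seg 4: right by d4 = 19/2 → (48, 65/2)
  seg 5: up by d9 = 25/2 → (48, 45)
  seg 6: right by d6 = 77/2 → (173/2, 45)
  seg 7: up by d7 = 18 → (173/2, 63)
  seg 8: left by d8 = 41/2 → (66, 63)
  seg 9: down by d8 = 41/2 → (66, 85/2)
  seg 10: up by d4 = 19/2 → (66, 52)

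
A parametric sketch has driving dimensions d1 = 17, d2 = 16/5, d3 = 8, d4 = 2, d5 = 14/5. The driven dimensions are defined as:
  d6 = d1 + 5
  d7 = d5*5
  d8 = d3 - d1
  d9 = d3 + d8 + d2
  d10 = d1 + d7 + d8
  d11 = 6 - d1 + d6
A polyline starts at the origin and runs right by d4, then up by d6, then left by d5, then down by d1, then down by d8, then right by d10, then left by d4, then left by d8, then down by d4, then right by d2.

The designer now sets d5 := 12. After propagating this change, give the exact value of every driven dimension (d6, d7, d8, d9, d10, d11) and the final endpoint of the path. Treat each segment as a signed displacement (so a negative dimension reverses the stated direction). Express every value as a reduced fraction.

d6 = 22
d7 = 60
d8 = -9
d9 = 11/5
d10 = 68
d11 = 11
endpoint = (341/5, 12)

Apply edit: d5 := 12
  d6 = d1 + 5 = 22
  d7 = d5*5 = 60
  d8 = d3 - d1 = -9
  d9 = d3 + d8 + d2 = 11/5
  d10 = d1 + d7 + d8 = 68
  d11 = 6 - d1 + d6 = 11
Walk from origin (0, 0):
  seg 1: right by d4 = 2 → (2, 0)
  seg 2: up by d6 = 22 → (2, 22)
  seg 3: left by d5 = 12 → (-10, 22)
  seg 4: down by d1 = 17 → (-10, 5)
  seg 5: down by d8 = -9 → (-10, 14)
  seg 6: right by d10 = 68 → (58, 14)
  seg 7: left by d4 = 2 → (56, 14)
  seg 8: left by d8 = -9 → (65, 14)
  seg 9: down by d4 = 2 → (65, 12)
  seg 10: right by d2 = 16/5 → (341/5, 12)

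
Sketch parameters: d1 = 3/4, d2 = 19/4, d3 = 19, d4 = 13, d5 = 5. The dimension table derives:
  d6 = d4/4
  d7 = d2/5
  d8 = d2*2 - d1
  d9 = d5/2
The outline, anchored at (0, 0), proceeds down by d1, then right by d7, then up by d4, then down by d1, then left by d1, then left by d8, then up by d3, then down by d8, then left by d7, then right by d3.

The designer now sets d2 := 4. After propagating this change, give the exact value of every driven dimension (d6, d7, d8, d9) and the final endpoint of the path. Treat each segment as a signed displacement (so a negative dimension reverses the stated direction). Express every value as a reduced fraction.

d6 = 13/4
d7 = 4/5
d8 = 29/4
d9 = 5/2
endpoint = (11, 93/4)

Apply edit: d2 := 4
  d6 = d4/4 = 13/4
  d7 = d2/5 = 4/5
  d8 = d2*2 - d1 = 29/4
  d9 = d5/2 = 5/2
Walk from origin (0, 0):
  seg 1: down by d1 = 3/4 → (0, -3/4)
  seg 2: right by d7 = 4/5 → (4/5, -3/4)
  seg 3: up by d4 = 13 → (4/5, 49/4)
  seg 4: down by d1 = 3/4 → (4/5, 23/2)
  seg 5: left by d1 = 3/4 → (1/20, 23/2)
  seg 6: left by d8 = 29/4 → (-36/5, 23/2)
  seg 7: up by d3 = 19 → (-36/5, 61/2)
  seg 8: down by d8 = 29/4 → (-36/5, 93/4)
  seg 9: left by d7 = 4/5 → (-8, 93/4)
  seg 10: right by d3 = 19 → (11, 93/4)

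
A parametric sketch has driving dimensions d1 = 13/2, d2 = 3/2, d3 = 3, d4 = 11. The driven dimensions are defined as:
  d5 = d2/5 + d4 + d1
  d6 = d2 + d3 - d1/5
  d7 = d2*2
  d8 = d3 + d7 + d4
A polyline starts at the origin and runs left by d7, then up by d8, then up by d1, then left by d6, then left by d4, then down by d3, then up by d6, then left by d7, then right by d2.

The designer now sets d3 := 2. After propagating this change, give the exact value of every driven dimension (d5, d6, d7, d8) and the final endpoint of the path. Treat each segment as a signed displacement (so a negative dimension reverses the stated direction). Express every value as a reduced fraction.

d5 = 89/5
d6 = 11/5
d7 = 3
d8 = 16
endpoint = (-177/10, 227/10)

Apply edit: d3 := 2
  d5 = d2/5 + d4 + d1 = 89/5
  d6 = d2 + d3 - d1/5 = 11/5
  d7 = d2*2 = 3
  d8 = d3 + d7 + d4 = 16
Walk from origin (0, 0):
  seg 1: left by d7 = 3 → (-3, 0)
  seg 2: up by d8 = 16 → (-3, 16)
  seg 3: up by d1 = 13/2 → (-3, 45/2)
  seg 4: left by d6 = 11/5 → (-26/5, 45/2)
  seg 5: left by d4 = 11 → (-81/5, 45/2)
  seg 6: down by d3 = 2 → (-81/5, 41/2)
  seg 7: up by d6 = 11/5 → (-81/5, 227/10)
  seg 8: left by d7 = 3 → (-96/5, 227/10)
  seg 9: right by d2 = 3/2 → (-177/10, 227/10)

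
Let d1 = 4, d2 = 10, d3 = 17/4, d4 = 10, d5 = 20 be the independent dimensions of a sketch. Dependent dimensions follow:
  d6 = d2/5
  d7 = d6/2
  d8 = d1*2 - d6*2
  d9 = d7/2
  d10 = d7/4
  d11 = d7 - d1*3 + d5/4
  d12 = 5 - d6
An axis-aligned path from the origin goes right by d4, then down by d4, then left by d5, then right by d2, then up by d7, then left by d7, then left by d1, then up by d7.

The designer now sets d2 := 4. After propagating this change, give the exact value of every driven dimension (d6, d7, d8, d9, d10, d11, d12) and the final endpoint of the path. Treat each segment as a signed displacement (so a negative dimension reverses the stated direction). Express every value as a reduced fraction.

Apply edit: d2 := 4
  d6 = d2/5 = 4/5
  d7 = d6/2 = 2/5
  d8 = d1*2 - d6*2 = 32/5
  d9 = d7/2 = 1/5
  d10 = d7/4 = 1/10
  d11 = d7 - d1*3 + d5/4 = -33/5
  d12 = 5 - d6 = 21/5
Walk from origin (0, 0):
  seg 1: right by d4 = 10 → (10, 0)
  seg 2: down by d4 = 10 → (10, -10)
  seg 3: left by d5 = 20 → (-10, -10)
  seg 4: right by d2 = 4 → (-6, -10)
  seg 5: up by d7 = 2/5 → (-6, -48/5)
  seg 6: left by d7 = 2/5 → (-32/5, -48/5)
  seg 7: left by d1 = 4 → (-52/5, -48/5)
  seg 8: up by d7 = 2/5 → (-52/5, -46/5)

d6 = 4/5
d7 = 2/5
d8 = 32/5
d9 = 1/5
d10 = 1/10
d11 = -33/5
d12 = 21/5
endpoint = (-52/5, -46/5)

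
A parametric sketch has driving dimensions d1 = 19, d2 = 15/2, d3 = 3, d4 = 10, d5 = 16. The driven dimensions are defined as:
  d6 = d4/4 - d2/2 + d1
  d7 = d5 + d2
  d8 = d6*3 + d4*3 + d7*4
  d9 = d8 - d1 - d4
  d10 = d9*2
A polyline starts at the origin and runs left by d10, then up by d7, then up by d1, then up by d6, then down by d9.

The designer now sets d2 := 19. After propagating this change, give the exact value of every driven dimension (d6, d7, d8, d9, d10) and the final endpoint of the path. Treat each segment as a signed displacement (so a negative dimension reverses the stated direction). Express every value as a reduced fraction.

Apply edit: d2 := 19
  d6 = d4/4 - d2/2 + d1 = 12
  d7 = d5 + d2 = 35
  d8 = d6*3 + d4*3 + d7*4 = 206
  d9 = d8 - d1 - d4 = 177
  d10 = d9*2 = 354
Walk from origin (0, 0):
  seg 1: left by d10 = 354 → (-354, 0)
  seg 2: up by d7 = 35 → (-354, 35)
  seg 3: up by d1 = 19 → (-354, 54)
  seg 4: up by d6 = 12 → (-354, 66)
  seg 5: down by d9 = 177 → (-354, -111)

d6 = 12
d7 = 35
d8 = 206
d9 = 177
d10 = 354
endpoint = (-354, -111)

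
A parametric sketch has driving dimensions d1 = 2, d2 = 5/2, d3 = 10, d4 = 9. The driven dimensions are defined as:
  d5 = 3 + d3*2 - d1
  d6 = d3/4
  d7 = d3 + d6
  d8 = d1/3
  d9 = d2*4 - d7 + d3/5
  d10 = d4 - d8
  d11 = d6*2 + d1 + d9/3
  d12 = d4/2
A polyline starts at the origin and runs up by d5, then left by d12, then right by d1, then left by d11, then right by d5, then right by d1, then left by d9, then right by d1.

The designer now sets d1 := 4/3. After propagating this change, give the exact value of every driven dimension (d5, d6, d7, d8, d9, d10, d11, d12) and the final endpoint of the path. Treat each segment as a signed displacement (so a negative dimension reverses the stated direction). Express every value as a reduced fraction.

d5 = 65/3
d6 = 5/2
d7 = 25/2
d8 = 4/9
d9 = -1/2
d10 = 77/9
d11 = 37/6
d12 = 9/2
endpoint = (31/2, 65/3)

Apply edit: d1 := 4/3
  d5 = 3 + d3*2 - d1 = 65/3
  d6 = d3/4 = 5/2
  d7 = d3 + d6 = 25/2
  d8 = d1/3 = 4/9
  d9 = d2*4 - d7 + d3/5 = -1/2
  d10 = d4 - d8 = 77/9
  d11 = d6*2 + d1 + d9/3 = 37/6
  d12 = d4/2 = 9/2
Walk from origin (0, 0):
  seg 1: up by d5 = 65/3 → (0, 65/3)
  seg 2: left by d12 = 9/2 → (-9/2, 65/3)
  seg 3: right by d1 = 4/3 → (-19/6, 65/3)
  seg 4: left by d11 = 37/6 → (-28/3, 65/3)
  seg 5: right by d5 = 65/3 → (37/3, 65/3)
  seg 6: right by d1 = 4/3 → (41/3, 65/3)
  seg 7: left by d9 = -1/2 → (85/6, 65/3)
  seg 8: right by d1 = 4/3 → (31/2, 65/3)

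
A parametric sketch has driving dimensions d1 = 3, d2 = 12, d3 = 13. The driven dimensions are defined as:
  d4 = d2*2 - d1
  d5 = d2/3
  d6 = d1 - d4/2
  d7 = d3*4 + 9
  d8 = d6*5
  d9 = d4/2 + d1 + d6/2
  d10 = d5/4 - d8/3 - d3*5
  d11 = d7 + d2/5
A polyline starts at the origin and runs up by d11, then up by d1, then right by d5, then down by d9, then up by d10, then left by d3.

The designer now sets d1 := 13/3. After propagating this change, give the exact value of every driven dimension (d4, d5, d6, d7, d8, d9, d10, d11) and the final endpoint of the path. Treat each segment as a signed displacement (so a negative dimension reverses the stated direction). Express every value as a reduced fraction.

d4 = 59/3
d5 = 4
d6 = -11/2
d7 = 61
d8 = -55/2
d9 = 137/12
d10 = -329/6
d11 = 317/5
endpoint = (-9, 89/60)

Apply edit: d1 := 13/3
  d4 = d2*2 - d1 = 59/3
  d5 = d2/3 = 4
  d6 = d1 - d4/2 = -11/2
  d7 = d3*4 + 9 = 61
  d8 = d6*5 = -55/2
  d9 = d4/2 + d1 + d6/2 = 137/12
  d10 = d5/4 - d8/3 - d3*5 = -329/6
  d11 = d7 + d2/5 = 317/5
Walk from origin (0, 0):
  seg 1: up by d11 = 317/5 → (0, 317/5)
  seg 2: up by d1 = 13/3 → (0, 1016/15)
  seg 3: right by d5 = 4 → (4, 1016/15)
  seg 4: down by d9 = 137/12 → (4, 3379/60)
  seg 5: up by d10 = -329/6 → (4, 89/60)
  seg 6: left by d3 = 13 → (-9, 89/60)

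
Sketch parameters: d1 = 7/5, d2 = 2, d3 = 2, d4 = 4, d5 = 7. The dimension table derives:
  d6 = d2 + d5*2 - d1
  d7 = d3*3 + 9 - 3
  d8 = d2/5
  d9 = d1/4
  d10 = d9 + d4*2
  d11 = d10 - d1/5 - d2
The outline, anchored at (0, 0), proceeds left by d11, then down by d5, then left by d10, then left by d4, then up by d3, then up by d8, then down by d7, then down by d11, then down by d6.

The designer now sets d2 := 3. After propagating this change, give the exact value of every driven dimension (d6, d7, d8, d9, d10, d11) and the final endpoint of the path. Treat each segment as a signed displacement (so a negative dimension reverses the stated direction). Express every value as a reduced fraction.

d6 = 78/5
d7 = 12
d8 = 3/5
d9 = 7/20
d10 = 167/20
d11 = 507/100
endpoint = (-871/50, -3707/100)

Apply edit: d2 := 3
  d6 = d2 + d5*2 - d1 = 78/5
  d7 = d3*3 + 9 - 3 = 12
  d8 = d2/5 = 3/5
  d9 = d1/4 = 7/20
  d10 = d9 + d4*2 = 167/20
  d11 = d10 - d1/5 - d2 = 507/100
Walk from origin (0, 0):
  seg 1: left by d11 = 507/100 → (-507/100, 0)
  seg 2: down by d5 = 7 → (-507/100, -7)
  seg 3: left by d10 = 167/20 → (-671/50, -7)
  seg 4: left by d4 = 4 → (-871/50, -7)
  seg 5: up by d3 = 2 → (-871/50, -5)
  seg 6: up by d8 = 3/5 → (-871/50, -22/5)
  seg 7: down by d7 = 12 → (-871/50, -82/5)
  seg 8: down by d11 = 507/100 → (-871/50, -2147/100)
  seg 9: down by d6 = 78/5 → (-871/50, -3707/100)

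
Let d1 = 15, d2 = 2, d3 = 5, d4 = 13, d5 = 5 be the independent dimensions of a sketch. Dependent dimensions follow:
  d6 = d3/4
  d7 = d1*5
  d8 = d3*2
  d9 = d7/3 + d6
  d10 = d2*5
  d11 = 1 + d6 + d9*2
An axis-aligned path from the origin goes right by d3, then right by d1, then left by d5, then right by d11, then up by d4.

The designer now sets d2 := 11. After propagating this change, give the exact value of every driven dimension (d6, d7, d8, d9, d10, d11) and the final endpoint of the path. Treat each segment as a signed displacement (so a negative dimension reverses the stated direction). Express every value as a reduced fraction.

d6 = 5/4
d7 = 75
d8 = 10
d9 = 105/4
d10 = 55
d11 = 219/4
endpoint = (279/4, 13)

Apply edit: d2 := 11
  d6 = d3/4 = 5/4
  d7 = d1*5 = 75
  d8 = d3*2 = 10
  d9 = d7/3 + d6 = 105/4
  d10 = d2*5 = 55
  d11 = 1 + d6 + d9*2 = 219/4
Walk from origin (0, 0):
  seg 1: right by d3 = 5 → (5, 0)
  seg 2: right by d1 = 15 → (20, 0)
  seg 3: left by d5 = 5 → (15, 0)
  seg 4: right by d11 = 219/4 → (279/4, 0)
  seg 5: up by d4 = 13 → (279/4, 13)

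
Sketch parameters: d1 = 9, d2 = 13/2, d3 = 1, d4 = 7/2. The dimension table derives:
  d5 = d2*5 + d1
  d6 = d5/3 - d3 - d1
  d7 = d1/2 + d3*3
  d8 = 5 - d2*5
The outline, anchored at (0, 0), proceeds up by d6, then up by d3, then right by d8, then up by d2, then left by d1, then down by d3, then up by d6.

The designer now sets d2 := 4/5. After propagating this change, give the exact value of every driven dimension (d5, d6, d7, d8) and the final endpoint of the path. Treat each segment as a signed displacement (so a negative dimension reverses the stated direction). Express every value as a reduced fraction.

Apply edit: d2 := 4/5
  d5 = d2*5 + d1 = 13
  d6 = d5/3 - d3 - d1 = -17/3
  d7 = d1/2 + d3*3 = 15/2
  d8 = 5 - d2*5 = 1
Walk from origin (0, 0):
  seg 1: up by d6 = -17/3 → (0, -17/3)
  seg 2: up by d3 = 1 → (0, -14/3)
  seg 3: right by d8 = 1 → (1, -14/3)
  seg 4: up by d2 = 4/5 → (1, -58/15)
  seg 5: left by d1 = 9 → (-8, -58/15)
  seg 6: down by d3 = 1 → (-8, -73/15)
  seg 7: up by d6 = -17/3 → (-8, -158/15)

d5 = 13
d6 = -17/3
d7 = 15/2
d8 = 1
endpoint = (-8, -158/15)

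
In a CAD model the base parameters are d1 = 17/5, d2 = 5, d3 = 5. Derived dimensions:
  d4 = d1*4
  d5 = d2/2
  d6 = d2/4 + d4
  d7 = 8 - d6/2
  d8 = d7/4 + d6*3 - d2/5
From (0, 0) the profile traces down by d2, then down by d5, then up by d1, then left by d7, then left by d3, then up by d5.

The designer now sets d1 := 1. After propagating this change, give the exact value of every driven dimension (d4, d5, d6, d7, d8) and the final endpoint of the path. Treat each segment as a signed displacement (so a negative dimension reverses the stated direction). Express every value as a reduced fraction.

Apply edit: d1 := 1
  d4 = d1*4 = 4
  d5 = d2/2 = 5/2
  d6 = d2/4 + d4 = 21/4
  d7 = 8 - d6/2 = 43/8
  d8 = d7/4 + d6*3 - d2/5 = 515/32
Walk from origin (0, 0):
  seg 1: down by d2 = 5 → (0, -5)
  seg 2: down by d5 = 5/2 → (0, -15/2)
  seg 3: up by d1 = 1 → (0, -13/2)
  seg 4: left by d7 = 43/8 → (-43/8, -13/2)
  seg 5: left by d3 = 5 → (-83/8, -13/2)
  seg 6: up by d5 = 5/2 → (-83/8, -4)

d4 = 4
d5 = 5/2
d6 = 21/4
d7 = 43/8
d8 = 515/32
endpoint = (-83/8, -4)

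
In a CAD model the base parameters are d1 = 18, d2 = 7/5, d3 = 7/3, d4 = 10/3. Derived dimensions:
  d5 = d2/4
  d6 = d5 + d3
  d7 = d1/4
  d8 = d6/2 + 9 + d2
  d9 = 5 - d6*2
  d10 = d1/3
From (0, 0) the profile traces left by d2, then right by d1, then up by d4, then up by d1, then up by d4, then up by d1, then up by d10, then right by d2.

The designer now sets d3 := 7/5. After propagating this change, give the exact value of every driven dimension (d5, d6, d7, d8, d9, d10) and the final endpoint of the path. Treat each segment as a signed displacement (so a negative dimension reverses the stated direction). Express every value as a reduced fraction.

Apply edit: d3 := 7/5
  d5 = d2/4 = 7/20
  d6 = d5 + d3 = 7/4
  d7 = d1/4 = 9/2
  d8 = d6/2 + 9 + d2 = 451/40
  d9 = 5 - d6*2 = 3/2
  d10 = d1/3 = 6
Walk from origin (0, 0):
  seg 1: left by d2 = 7/5 → (-7/5, 0)
  seg 2: right by d1 = 18 → (83/5, 0)
  seg 3: up by d4 = 10/3 → (83/5, 10/3)
  seg 4: up by d1 = 18 → (83/5, 64/3)
  seg 5: up by d4 = 10/3 → (83/5, 74/3)
  seg 6: up by d1 = 18 → (83/5, 128/3)
  seg 7: up by d10 = 6 → (83/5, 146/3)
  seg 8: right by d2 = 7/5 → (18, 146/3)

d5 = 7/20
d6 = 7/4
d7 = 9/2
d8 = 451/40
d9 = 3/2
d10 = 6
endpoint = (18, 146/3)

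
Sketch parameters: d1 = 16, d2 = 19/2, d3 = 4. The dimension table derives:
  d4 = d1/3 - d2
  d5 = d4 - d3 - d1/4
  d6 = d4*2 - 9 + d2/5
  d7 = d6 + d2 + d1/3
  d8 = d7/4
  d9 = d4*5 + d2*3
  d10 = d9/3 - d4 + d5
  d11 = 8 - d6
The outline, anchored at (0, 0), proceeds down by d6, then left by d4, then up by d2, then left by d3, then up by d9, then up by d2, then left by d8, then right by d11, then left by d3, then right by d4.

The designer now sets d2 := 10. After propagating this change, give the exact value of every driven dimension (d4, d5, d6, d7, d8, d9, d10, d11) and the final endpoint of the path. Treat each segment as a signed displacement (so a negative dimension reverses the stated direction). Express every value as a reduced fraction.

Apply edit: d2 := 10
  d4 = d1/3 - d2 = -14/3
  d5 = d4 - d3 - d1/4 = -38/3
  d6 = d4*2 - 9 + d2/5 = -49/3
  d7 = d6 + d2 + d1/3 = -1
  d8 = d7/4 = -1/4
  d9 = d4*5 + d2*3 = 20/3
  d10 = d9/3 - d4 + d5 = -52/9
  d11 = 8 - d6 = 73/3
Walk from origin (0, 0):
  seg 1: down by d6 = -49/3 → (0, 49/3)
  seg 2: left by d4 = -14/3 → (14/3, 49/3)
  seg 3: up by d2 = 10 → (14/3, 79/3)
  seg 4: left by d3 = 4 → (2/3, 79/3)
  seg 5: up by d9 = 20/3 → (2/3, 33)
  seg 6: up by d2 = 10 → (2/3, 43)
  seg 7: left by d8 = -1/4 → (11/12, 43)
  seg 8: right by d11 = 73/3 → (101/4, 43)
  seg 9: left by d3 = 4 → (85/4, 43)
  seg 10: right by d4 = -14/3 → (199/12, 43)

d4 = -14/3
d5 = -38/3
d6 = -49/3
d7 = -1
d8 = -1/4
d9 = 20/3
d10 = -52/9
d11 = 73/3
endpoint = (199/12, 43)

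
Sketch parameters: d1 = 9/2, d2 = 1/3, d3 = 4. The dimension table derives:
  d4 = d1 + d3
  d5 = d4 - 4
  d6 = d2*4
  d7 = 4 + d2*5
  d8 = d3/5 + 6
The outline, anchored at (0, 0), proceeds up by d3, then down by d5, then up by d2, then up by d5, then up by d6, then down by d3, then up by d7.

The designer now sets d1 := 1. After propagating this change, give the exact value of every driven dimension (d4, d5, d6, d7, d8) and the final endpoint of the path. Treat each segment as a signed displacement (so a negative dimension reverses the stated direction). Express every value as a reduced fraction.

Apply edit: d1 := 1
  d4 = d1 + d3 = 5
  d5 = d4 - 4 = 1
  d6 = d2*4 = 4/3
  d7 = 4 + d2*5 = 17/3
  d8 = d3/5 + 6 = 34/5
Walk from origin (0, 0):
  seg 1: up by d3 = 4 → (0, 4)
  seg 2: down by d5 = 1 → (0, 3)
  seg 3: up by d2 = 1/3 → (0, 10/3)
  seg 4: up by d5 = 1 → (0, 13/3)
  seg 5: up by d6 = 4/3 → (0, 17/3)
  seg 6: down by d3 = 4 → (0, 5/3)
  seg 7: up by d7 = 17/3 → (0, 22/3)

d4 = 5
d5 = 1
d6 = 4/3
d7 = 17/3
d8 = 34/5
endpoint = (0, 22/3)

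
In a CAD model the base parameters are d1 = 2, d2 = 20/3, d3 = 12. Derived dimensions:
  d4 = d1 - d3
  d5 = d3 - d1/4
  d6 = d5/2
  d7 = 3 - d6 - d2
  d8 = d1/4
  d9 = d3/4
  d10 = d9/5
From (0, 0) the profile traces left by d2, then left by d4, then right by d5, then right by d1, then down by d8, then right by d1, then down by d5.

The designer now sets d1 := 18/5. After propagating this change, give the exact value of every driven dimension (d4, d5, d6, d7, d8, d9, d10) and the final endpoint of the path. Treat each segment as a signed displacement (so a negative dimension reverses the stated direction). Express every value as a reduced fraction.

Apply edit: d1 := 18/5
  d4 = d1 - d3 = -42/5
  d5 = d3 - d1/4 = 111/10
  d6 = d5/2 = 111/20
  d7 = 3 - d6 - d2 = -553/60
  d8 = d1/4 = 9/10
  d9 = d3/4 = 3
  d10 = d9/5 = 3/5
Walk from origin (0, 0):
  seg 1: left by d2 = 20/3 → (-20/3, 0)
  seg 2: left by d4 = -42/5 → (26/15, 0)
  seg 3: right by d5 = 111/10 → (77/6, 0)
  seg 4: right by d1 = 18/5 → (493/30, 0)
  seg 5: down by d8 = 9/10 → (493/30, -9/10)
  seg 6: right by d1 = 18/5 → (601/30, -9/10)
  seg 7: down by d5 = 111/10 → (601/30, -12)

d4 = -42/5
d5 = 111/10
d6 = 111/20
d7 = -553/60
d8 = 9/10
d9 = 3
d10 = 3/5
endpoint = (601/30, -12)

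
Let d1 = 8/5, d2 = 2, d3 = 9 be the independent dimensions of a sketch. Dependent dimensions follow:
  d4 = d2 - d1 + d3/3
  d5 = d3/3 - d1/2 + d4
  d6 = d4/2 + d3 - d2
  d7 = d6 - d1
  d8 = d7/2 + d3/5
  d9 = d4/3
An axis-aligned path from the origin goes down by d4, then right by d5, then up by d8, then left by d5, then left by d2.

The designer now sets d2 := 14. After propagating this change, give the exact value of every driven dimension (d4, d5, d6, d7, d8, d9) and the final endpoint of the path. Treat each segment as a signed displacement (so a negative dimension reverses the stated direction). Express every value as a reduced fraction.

Apply edit: d2 := 14
  d4 = d2 - d1 + d3/3 = 77/5
  d5 = d3/3 - d1/2 + d4 = 88/5
  d6 = d4/2 + d3 - d2 = 27/10
  d7 = d6 - d1 = 11/10
  d8 = d7/2 + d3/5 = 47/20
  d9 = d4/3 = 77/15
Walk from origin (0, 0):
  seg 1: down by d4 = 77/5 → (0, -77/5)
  seg 2: right by d5 = 88/5 → (88/5, -77/5)
  seg 3: up by d8 = 47/20 → (88/5, -261/20)
  seg 4: left by d5 = 88/5 → (0, -261/20)
  seg 5: left by d2 = 14 → (-14, -261/20)

d4 = 77/5
d5 = 88/5
d6 = 27/10
d7 = 11/10
d8 = 47/20
d9 = 77/15
endpoint = (-14, -261/20)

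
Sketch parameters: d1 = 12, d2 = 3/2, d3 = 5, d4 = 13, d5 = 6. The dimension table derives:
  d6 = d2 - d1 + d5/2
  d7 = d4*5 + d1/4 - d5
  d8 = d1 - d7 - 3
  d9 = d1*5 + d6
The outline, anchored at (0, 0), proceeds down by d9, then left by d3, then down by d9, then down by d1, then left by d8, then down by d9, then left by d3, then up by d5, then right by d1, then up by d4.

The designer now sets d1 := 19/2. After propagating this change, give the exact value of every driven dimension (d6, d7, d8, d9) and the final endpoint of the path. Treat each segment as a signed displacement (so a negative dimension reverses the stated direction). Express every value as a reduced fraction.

d6 = -5
d7 = 491/8
d8 = -439/8
d9 = 85/2
endpoint = (435/8, -118)

Apply edit: d1 := 19/2
  d6 = d2 - d1 + d5/2 = -5
  d7 = d4*5 + d1/4 - d5 = 491/8
  d8 = d1 - d7 - 3 = -439/8
  d9 = d1*5 + d6 = 85/2
Walk from origin (0, 0):
  seg 1: down by d9 = 85/2 → (0, -85/2)
  seg 2: left by d3 = 5 → (-5, -85/2)
  seg 3: down by d9 = 85/2 → (-5, -85)
  seg 4: down by d1 = 19/2 → (-5, -189/2)
  seg 5: left by d8 = -439/8 → (399/8, -189/2)
  seg 6: down by d9 = 85/2 → (399/8, -137)
  seg 7: left by d3 = 5 → (359/8, -137)
  seg 8: up by d5 = 6 → (359/8, -131)
  seg 9: right by d1 = 19/2 → (435/8, -131)
  seg 10: up by d4 = 13 → (435/8, -118)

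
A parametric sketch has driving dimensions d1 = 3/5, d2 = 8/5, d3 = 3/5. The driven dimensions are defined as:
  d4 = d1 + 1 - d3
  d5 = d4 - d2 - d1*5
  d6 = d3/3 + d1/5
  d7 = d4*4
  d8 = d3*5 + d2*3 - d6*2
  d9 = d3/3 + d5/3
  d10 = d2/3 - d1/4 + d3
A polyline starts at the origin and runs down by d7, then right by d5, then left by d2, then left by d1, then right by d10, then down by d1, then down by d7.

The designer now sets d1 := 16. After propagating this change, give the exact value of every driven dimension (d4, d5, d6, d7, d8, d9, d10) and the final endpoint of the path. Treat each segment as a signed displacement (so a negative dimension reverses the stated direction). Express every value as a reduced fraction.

Apply edit: d1 := 16
  d4 = d1 + 1 - d3 = 82/5
  d5 = d4 - d2 - d1*5 = -326/5
  d6 = d3/3 + d1/5 = 17/5
  d7 = d4*4 = 328/5
  d8 = d3*5 + d2*3 - d6*2 = 1
  d9 = d3/3 + d5/3 = -323/15
  d10 = d2/3 - d1/4 + d3 = -43/15
Walk from origin (0, 0):
  seg 1: down by d7 = 328/5 → (0, -328/5)
  seg 2: right by d5 = -326/5 → (-326/5, -328/5)
  seg 3: left by d2 = 8/5 → (-334/5, -328/5)
  seg 4: left by d1 = 16 → (-414/5, -328/5)
  seg 5: right by d10 = -43/15 → (-257/3, -328/5)
  seg 6: down by d1 = 16 → (-257/3, -408/5)
  seg 7: down by d7 = 328/5 → (-257/3, -736/5)

d4 = 82/5
d5 = -326/5
d6 = 17/5
d7 = 328/5
d8 = 1
d9 = -323/15
d10 = -43/15
endpoint = (-257/3, -736/5)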